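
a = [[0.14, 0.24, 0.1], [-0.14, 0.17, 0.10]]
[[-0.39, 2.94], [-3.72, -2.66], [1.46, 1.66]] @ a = [[-0.47, 0.41, 0.26], [-0.15, -1.35, -0.64], [-0.03, 0.63, 0.31]]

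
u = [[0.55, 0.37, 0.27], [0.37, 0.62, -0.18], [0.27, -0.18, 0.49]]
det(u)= 0.001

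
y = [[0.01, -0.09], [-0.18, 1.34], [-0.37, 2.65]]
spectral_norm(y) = 3.00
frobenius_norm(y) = 3.00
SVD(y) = [[-0.03,0.36], [0.45,-0.83], [0.89,0.43]] @ diag([2.9992590247633064, 0.00673070396482548]) @ [[-0.14,0.99], [-0.99,-0.14]]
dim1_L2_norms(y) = [0.09, 1.35, 2.68]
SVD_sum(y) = [[0.01, -0.09], [-0.19, 1.34], [-0.37, 2.65]] + [[-0.0, -0.00], [0.01, 0.00], [-0.0, -0.0]]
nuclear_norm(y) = 3.01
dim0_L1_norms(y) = [0.56, 4.08]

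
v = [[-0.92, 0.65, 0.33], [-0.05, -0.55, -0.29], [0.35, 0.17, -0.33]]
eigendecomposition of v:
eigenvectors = [[-0.92+0.00j, (-0.18-0.39j), -0.18+0.39j], [(0.11+0j), (0.38-0.43j), (0.38+0.43j)], [(0.38+0j), -0.70+0.00j, -0.70-0.00j]]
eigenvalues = [(-1.13+0j), (-0.33+0.3j), (-0.33-0.3j)]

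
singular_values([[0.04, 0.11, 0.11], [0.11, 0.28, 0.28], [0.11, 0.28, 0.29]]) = [0.61, 0.01, 0.0]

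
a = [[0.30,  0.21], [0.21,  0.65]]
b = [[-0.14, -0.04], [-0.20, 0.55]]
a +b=[[0.16, 0.17], [0.01, 1.2]]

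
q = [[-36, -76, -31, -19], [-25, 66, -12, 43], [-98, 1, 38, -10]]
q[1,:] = [-25, 66, -12, 43]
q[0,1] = -76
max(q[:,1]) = 66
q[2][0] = -98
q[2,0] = -98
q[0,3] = -19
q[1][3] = 43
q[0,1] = -76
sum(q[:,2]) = -5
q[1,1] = 66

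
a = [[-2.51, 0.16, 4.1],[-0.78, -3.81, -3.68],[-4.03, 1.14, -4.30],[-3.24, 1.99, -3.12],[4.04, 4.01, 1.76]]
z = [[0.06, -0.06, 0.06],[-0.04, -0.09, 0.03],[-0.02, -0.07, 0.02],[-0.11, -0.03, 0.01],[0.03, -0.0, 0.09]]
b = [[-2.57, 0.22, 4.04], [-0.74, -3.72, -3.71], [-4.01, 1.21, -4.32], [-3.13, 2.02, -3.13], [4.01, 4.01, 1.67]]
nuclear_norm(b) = 20.25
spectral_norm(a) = 9.32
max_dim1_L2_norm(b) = 6.02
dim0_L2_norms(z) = [0.14, 0.13, 0.11]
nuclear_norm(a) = 20.32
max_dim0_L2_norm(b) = 7.83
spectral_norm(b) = 9.22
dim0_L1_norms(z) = [0.26, 0.25, 0.21]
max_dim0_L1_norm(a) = 16.96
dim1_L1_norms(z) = [0.18, 0.16, 0.11, 0.15, 0.12]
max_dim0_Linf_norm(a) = 4.3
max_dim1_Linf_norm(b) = 4.32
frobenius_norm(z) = 0.22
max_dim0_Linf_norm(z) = 0.11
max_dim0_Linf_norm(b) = 4.32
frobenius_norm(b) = 12.08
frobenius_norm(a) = 12.15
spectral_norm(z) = 0.16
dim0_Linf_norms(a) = [4.04, 4.01, 4.3]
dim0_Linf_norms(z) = [0.11, 0.09, 0.09]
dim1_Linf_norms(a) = [4.1, 3.81, 4.3, 3.24, 4.04]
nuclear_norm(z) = 0.37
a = b + z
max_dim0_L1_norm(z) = 0.26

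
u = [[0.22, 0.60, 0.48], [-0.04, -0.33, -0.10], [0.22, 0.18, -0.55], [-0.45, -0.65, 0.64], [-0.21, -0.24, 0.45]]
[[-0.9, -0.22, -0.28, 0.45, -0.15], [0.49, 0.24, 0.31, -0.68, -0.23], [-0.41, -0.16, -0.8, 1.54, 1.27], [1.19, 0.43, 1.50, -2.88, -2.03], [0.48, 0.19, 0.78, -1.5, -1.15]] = u @ [[-0.3, 0.85, -0.11, -0.9, 0.0], [-1.49, -0.93, -1.24, 2.86, 1.26], [0.13, 0.32, 1.01, -2.23, -1.89]]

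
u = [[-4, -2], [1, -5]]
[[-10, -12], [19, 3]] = u@[[4, 3], [-3, 0]]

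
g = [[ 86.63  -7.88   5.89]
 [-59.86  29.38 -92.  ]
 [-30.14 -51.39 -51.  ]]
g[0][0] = 86.63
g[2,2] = -51.0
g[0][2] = 5.89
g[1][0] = -59.86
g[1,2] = -92.0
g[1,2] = -92.0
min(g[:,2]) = -92.0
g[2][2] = -51.0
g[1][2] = -92.0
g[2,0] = -30.14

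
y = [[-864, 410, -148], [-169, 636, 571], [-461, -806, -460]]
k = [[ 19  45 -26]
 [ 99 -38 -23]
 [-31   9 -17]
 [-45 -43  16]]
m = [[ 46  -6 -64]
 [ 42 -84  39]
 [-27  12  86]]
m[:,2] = [-64, 39, 86]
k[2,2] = -17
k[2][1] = 9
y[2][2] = -460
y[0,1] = 410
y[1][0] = -169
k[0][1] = 45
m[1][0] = 42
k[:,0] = [19, 99, -31, -45]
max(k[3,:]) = 16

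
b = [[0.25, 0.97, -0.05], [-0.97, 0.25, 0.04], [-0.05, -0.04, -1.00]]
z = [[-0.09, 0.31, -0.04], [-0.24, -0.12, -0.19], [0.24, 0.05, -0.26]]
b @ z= [[-0.27, -0.04, -0.18], [0.04, -0.33, -0.02], [-0.23, -0.06, 0.27]]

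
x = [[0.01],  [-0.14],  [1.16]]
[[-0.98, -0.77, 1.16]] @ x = [[1.44]]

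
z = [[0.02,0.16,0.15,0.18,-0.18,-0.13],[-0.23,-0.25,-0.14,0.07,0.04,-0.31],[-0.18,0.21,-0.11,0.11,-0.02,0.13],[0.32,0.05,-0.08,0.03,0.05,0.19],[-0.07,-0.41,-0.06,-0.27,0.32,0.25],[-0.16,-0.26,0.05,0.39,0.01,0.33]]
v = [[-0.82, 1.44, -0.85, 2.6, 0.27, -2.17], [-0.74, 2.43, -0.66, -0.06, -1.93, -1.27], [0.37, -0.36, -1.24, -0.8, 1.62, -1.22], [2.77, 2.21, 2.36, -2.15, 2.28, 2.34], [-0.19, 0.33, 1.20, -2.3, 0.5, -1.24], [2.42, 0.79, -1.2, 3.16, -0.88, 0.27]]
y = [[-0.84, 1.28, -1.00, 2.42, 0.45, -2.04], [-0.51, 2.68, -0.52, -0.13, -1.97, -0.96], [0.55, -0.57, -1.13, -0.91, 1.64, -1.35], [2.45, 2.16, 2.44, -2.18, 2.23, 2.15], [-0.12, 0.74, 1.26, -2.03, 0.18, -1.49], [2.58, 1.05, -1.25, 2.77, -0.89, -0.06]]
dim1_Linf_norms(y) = [2.42, 2.68, 1.64, 2.45, 2.03, 2.77]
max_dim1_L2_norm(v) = 5.78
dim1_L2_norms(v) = [3.87, 3.5, 2.56, 5.78, 2.94, 4.33]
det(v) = -657.56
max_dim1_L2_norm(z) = 0.64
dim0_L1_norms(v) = [7.31, 7.56, 7.51, 11.07, 7.48, 8.51]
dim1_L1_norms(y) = [8.03, 6.77, 6.15, 13.61, 5.82, 8.6]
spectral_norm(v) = 6.70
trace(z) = 0.34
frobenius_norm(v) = 9.73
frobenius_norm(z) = 1.19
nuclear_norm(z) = 2.49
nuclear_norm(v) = 20.98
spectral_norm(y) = 6.35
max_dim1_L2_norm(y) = 5.57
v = z + y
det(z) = -0.00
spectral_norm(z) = 0.76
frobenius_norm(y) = 9.52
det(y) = -759.58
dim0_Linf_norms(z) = [0.32, 0.41, 0.15, 0.39, 0.32, 0.33]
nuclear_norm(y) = 20.94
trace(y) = -1.35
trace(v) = -1.01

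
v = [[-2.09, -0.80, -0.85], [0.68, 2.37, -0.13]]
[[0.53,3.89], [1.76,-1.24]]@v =[[1.54, 8.8, -0.96],[-4.52, -4.35, -1.33]]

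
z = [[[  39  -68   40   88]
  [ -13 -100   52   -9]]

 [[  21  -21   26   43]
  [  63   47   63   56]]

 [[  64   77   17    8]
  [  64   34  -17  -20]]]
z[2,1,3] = -20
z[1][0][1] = -21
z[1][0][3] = 43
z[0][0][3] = 88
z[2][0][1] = 77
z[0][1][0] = -13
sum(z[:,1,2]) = 98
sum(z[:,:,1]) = -31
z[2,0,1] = 77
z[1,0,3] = 43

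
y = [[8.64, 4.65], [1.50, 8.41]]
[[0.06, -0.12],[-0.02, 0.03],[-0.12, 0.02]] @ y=[[0.34,  -0.73], [-0.13,  0.16], [-1.01,  -0.39]]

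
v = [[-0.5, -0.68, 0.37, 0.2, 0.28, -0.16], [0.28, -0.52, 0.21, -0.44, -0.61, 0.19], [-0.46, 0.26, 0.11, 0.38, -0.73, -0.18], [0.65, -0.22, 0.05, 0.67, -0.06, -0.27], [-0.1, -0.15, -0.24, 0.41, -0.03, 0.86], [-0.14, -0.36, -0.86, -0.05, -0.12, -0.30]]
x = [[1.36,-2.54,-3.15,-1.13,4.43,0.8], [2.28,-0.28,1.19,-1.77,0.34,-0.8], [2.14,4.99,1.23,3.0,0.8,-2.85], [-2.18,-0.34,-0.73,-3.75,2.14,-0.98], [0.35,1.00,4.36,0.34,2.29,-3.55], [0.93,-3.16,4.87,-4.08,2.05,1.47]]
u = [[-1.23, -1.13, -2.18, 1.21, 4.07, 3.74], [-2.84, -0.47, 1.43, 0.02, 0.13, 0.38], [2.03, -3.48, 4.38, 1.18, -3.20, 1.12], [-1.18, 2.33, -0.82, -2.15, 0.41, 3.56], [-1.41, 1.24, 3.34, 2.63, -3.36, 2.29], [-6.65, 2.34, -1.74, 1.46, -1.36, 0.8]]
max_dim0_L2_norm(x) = 7.49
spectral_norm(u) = 9.59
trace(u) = -2.03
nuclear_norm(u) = 31.62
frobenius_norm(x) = 14.82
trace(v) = -0.57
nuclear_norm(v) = 5.99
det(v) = 0.99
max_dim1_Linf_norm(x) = 4.99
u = x @ v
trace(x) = 2.32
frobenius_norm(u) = 14.79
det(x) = 6674.07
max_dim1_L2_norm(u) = 7.57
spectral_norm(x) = 9.63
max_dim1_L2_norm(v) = 1.0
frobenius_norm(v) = 2.45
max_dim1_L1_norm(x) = 16.56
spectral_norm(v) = 1.00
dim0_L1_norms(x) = [9.24, 12.31, 15.53, 14.07, 12.05, 10.45]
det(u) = 6590.86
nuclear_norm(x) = 31.69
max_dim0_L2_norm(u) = 7.83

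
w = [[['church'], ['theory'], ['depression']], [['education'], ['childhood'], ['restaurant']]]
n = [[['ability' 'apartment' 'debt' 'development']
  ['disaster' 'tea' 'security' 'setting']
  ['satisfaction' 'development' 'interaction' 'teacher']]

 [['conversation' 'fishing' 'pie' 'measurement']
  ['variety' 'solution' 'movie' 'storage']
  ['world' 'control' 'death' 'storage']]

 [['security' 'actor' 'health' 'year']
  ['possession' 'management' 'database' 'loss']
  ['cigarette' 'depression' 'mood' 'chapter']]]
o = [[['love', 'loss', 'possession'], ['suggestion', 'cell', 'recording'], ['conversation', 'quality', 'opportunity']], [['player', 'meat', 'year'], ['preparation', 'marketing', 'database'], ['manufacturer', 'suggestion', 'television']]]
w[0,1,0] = 'theory'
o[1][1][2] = 'database'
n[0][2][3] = 'teacher'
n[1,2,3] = 'storage'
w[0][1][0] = 'theory'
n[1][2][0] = 'world'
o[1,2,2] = 'television'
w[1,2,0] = 'restaurant'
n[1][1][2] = 'movie'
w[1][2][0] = 'restaurant'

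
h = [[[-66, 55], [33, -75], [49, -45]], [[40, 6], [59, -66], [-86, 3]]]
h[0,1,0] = 33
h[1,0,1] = 6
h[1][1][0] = 59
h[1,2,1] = 3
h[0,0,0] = -66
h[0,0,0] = -66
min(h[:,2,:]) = -86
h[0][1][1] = -75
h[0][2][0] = 49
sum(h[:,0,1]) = 61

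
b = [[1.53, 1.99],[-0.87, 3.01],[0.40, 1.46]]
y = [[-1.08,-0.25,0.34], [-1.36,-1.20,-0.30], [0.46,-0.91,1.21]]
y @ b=[[-1.3, -2.41], [-1.16, -6.76], [1.98, -0.06]]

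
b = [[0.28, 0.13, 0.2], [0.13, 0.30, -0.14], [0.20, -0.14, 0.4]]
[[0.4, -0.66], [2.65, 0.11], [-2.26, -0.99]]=b @ [[2.56,0.81], [5.36,-1.57], [-5.05,-3.42]]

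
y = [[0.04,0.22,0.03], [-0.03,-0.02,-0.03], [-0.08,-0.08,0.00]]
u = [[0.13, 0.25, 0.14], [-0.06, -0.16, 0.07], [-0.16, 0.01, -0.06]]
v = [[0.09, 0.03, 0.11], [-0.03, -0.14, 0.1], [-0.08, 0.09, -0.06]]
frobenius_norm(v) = 0.26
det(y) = 0.00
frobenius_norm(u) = 0.40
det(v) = -0.00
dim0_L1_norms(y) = [0.15, 0.32, 0.06]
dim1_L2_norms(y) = [0.23, 0.05, 0.11]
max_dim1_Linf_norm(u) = 0.25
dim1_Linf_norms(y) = [0.22, 0.03, 0.08]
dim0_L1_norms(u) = [0.35, 0.42, 0.27]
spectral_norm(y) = 0.25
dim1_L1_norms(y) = [0.29, 0.08, 0.16]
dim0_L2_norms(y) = [0.09, 0.23, 0.04]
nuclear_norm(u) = 0.62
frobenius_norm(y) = 0.26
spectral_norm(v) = 0.21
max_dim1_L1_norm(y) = 0.29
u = y + v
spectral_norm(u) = 0.35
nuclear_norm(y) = 0.34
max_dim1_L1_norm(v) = 0.27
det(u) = -0.01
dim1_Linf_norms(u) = [0.25, 0.16, 0.16]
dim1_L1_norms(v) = [0.23, 0.27, 0.23]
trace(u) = -0.09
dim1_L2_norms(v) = [0.15, 0.17, 0.13]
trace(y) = 0.02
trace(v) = -0.11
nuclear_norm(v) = 0.42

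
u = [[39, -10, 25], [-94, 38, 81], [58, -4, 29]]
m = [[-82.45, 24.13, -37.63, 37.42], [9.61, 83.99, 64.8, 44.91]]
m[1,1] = 83.99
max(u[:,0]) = 58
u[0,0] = 39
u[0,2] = 25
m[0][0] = -82.45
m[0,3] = 37.42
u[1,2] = 81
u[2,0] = 58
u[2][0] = 58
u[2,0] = 58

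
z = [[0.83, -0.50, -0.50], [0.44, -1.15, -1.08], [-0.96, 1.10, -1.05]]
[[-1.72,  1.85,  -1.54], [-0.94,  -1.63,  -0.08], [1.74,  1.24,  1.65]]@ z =[[0.86,-2.96,0.48], [-1.42,2.26,2.31], [0.41,-0.48,-3.94]]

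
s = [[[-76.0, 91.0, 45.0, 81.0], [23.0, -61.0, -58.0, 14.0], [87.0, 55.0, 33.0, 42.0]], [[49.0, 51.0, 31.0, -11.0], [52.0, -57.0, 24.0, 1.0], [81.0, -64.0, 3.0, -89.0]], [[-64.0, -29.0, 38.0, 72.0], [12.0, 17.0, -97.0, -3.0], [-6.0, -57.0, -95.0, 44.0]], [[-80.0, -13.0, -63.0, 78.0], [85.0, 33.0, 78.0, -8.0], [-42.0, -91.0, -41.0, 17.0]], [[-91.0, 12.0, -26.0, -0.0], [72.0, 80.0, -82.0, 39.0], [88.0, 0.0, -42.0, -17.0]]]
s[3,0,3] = 78.0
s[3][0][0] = -80.0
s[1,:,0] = [49.0, 52.0, 81.0]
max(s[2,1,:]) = 17.0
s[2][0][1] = -29.0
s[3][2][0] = -42.0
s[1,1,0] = 52.0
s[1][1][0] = 52.0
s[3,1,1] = 33.0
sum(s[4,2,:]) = 29.0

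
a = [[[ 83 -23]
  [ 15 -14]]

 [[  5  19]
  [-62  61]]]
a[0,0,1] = -23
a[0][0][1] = -23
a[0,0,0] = 83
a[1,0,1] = 19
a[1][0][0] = 5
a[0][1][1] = -14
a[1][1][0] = -62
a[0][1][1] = -14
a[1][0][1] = 19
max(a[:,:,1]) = 61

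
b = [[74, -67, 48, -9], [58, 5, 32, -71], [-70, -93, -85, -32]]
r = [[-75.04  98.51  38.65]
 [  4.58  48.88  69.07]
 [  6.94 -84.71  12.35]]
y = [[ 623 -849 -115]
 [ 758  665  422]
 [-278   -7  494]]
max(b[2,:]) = -32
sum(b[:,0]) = 62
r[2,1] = -84.71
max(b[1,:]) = 58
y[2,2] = 494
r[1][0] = 4.58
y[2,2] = 494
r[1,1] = 48.88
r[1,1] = 48.88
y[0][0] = 623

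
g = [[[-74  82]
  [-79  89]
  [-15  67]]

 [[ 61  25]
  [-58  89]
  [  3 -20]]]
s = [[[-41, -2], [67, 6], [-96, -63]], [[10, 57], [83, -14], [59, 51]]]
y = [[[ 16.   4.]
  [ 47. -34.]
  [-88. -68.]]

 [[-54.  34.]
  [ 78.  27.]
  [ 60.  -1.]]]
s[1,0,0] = 10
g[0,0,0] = -74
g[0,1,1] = 89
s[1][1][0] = 83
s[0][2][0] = -96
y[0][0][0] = 16.0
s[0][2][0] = -96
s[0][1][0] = 67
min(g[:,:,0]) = -79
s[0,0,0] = -41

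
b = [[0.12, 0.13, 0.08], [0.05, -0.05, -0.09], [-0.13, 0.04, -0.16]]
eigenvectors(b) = [[(-0.87+0j), (0.17+0.38j), 0.17-0.38j], [(-0.37+0j), -0.18-0.56j, (-0.18+0.56j)], [(0.32+0j), -0.69+0.00j, -0.69-0.00j]]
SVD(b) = [[-0.65,0.69,0.32], [0.18,-0.27,0.95], [0.74,0.67,0.05]] @ diag([0.2569624490836504, 0.13424360094714552, 0.10415831875407698]) @ [[-0.64,-0.25,-0.72], [-0.14,0.97,-0.21], [0.75,-0.04,-0.66]]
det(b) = 0.00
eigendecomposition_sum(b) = [[(0.12+0j),0.08+0.00j,(0.01+0j)],  [(0.05+0j),(0.03+0j),0j],  [(-0.04+0j),-0.03-0.00j,(-0+0j)]] + [[0.00+0.03j, 0.03-0.03j, 0.04+0.04j], [-0.04j, (-0.04+0.04j), -0.05-0.06j], [(-0.04-0.01j), (0.03+0.06j), (-0.08+0.03j)]] + [[0.00-0.03j, (0.03+0.03j), (0.04-0.04j)], [0.00+0.04j, -0.04-0.04j, (-0.05+0.06j)], [-0.04+0.01j, 0.03-0.06j, (-0.08-0.03j)]]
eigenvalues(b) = [(0.15+0j), (-0.12+0.1j), (-0.12-0.1j)]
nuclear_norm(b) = 0.50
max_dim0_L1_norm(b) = 0.33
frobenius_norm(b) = 0.31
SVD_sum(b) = [[0.11, 0.04, 0.12], [-0.03, -0.01, -0.03], [-0.12, -0.05, -0.14]] + [[-0.01, 0.09, -0.02], [0.00, -0.04, 0.01], [-0.01, 0.09, -0.02]] + [[0.02, -0.0, -0.02], [0.07, -0.00, -0.06], [0.0, -0.0, -0.00]]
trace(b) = -0.09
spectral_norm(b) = 0.26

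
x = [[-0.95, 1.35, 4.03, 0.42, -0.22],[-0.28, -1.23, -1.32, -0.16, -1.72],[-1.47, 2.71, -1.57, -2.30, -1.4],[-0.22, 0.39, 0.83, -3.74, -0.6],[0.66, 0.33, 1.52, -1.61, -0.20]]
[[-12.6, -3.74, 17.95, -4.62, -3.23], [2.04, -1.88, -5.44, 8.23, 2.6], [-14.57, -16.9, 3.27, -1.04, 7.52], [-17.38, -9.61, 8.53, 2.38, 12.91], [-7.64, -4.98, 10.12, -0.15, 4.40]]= x @ [[3.45,-0.72,1.99,-0.17,-0.83], [-1.34,-3.37,2.75,-2.53,-0.94], [-2.22,0.04,3.98,-0.42,-0.32], [3.72,1.72,-0.89,-0.57,-3.55], [0.57,3.43,-2.1,-2.57,-0.13]]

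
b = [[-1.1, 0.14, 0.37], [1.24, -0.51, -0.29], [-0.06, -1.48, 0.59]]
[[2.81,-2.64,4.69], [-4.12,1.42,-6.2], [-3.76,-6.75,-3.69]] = b @ [[-0.8, 2.35, -4.98], [4.04, 3.83, 1.6], [3.68, -1.59, -2.74]]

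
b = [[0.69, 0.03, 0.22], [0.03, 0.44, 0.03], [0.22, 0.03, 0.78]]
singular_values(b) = [0.96, 0.51, 0.44]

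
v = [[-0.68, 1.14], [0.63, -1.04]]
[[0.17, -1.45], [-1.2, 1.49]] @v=[[-1.03, 1.70],[1.75, -2.92]]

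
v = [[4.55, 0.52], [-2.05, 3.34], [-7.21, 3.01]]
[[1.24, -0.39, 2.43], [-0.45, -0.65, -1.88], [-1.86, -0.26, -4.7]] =v @ [[0.27, -0.06, 0.56], [0.03, -0.23, -0.22]]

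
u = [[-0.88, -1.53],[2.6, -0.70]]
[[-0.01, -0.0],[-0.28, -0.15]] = u @ [[-0.09, -0.05], [0.06, 0.03]]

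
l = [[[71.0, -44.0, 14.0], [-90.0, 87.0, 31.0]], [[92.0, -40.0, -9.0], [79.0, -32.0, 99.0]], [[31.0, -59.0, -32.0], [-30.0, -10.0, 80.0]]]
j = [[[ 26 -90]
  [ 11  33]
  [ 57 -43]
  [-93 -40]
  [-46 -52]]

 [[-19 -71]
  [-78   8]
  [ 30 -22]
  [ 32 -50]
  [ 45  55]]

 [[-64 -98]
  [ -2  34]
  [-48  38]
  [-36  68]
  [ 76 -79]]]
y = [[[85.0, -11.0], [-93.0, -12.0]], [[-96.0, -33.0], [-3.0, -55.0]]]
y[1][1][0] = -3.0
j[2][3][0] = -36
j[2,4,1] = -79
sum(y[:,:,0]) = -107.0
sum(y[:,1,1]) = -67.0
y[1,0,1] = -33.0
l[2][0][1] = -59.0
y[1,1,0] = -3.0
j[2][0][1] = -98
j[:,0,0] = [26, -19, -64]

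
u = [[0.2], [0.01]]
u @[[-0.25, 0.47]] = [[-0.05, 0.09], [-0.00, 0.00]]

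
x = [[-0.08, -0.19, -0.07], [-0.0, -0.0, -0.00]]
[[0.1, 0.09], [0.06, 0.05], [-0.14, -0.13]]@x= [[-0.01, -0.02, -0.01], [-0.0, -0.01, -0.00], [0.01, 0.03, 0.01]]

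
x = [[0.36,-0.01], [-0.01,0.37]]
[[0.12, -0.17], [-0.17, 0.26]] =x @ [[0.33, -0.45], [-0.45, 0.69]]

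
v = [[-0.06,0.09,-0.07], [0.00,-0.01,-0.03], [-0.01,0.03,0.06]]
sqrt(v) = [[(0.02+0.25j), (-0.08-0.33j), -0.24+0.09j], [0.01+0.01j, -0.04+0.06j, (-0.12+0.03j)], [(-0.02+0.02j), 0.09-0.05j, 0.25-0.00j]]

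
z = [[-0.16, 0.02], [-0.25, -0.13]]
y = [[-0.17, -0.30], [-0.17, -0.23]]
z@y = [[0.02, 0.04],[0.06, 0.1]]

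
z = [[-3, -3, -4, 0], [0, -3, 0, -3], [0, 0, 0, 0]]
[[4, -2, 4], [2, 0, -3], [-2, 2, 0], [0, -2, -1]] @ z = [[-12, -6, -16, 6], [-6, -6, -8, 0], [6, 0, 8, -6], [0, 6, 0, 6]]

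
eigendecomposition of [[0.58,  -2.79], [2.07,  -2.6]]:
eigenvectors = [[0.76+0.00j, 0.76-0.00j], [0.43-0.49j, (0.43+0.49j)]]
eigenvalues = [(-1.01+1.8j), (-1.01-1.8j)]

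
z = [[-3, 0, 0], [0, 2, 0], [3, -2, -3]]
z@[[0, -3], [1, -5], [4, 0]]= [[0, 9], [2, -10], [-14, 1]]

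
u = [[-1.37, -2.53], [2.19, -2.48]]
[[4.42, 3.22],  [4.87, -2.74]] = u @ [[0.15, -1.67],[-1.83, -0.37]]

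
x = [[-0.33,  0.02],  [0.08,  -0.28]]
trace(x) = -0.61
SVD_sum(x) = [[-0.26,0.14], [0.18,-0.10]] + [[-0.07, -0.12], [-0.10, -0.18]]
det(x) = 0.09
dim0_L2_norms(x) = [0.34, 0.28]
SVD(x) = [[-0.82, 0.57], [0.57, 0.82]] @ diag([0.36237355785193387, 0.2505701589769444]) @ [[0.88, -0.48], [-0.48, -0.88]]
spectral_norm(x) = 0.36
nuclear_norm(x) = 0.61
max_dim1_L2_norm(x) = 0.33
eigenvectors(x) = [[-0.67, -0.27],[0.74, -0.96]]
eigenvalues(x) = [-0.35, -0.26]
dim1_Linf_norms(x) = [0.33, 0.28]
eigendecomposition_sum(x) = [[-0.27,0.07], [0.30,-0.08]] + [[-0.06, -0.05],  [-0.22, -0.20]]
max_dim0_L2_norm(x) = 0.34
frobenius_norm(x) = 0.44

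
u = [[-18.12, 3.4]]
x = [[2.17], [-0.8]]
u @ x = [[-42.04]]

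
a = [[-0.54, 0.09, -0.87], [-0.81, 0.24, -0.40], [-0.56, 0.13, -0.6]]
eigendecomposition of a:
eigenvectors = [[0.66, 0.33, 0.15],[0.53, 0.94, -0.96],[0.53, -0.11, -0.24]]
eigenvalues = [-1.17, -0.0, 0.27]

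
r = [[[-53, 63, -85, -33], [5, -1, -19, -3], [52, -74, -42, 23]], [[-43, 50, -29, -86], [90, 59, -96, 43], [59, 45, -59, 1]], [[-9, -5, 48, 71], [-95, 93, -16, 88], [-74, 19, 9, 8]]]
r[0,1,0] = 5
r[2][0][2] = 48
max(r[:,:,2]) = 48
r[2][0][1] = -5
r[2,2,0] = -74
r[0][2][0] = 52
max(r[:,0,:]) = 71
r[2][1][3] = 88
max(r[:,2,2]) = 9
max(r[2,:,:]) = 93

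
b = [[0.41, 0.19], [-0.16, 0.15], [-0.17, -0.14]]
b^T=[[0.41, -0.16, -0.17], [0.19, 0.15, -0.14]]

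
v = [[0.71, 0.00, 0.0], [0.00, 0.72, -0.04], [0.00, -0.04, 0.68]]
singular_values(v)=[0.74, 0.71, 0.66]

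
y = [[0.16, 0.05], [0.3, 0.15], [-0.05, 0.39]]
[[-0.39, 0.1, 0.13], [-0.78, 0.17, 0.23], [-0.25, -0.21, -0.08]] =y @ [[-2.15,0.77,0.82], [-0.92,-0.43,-0.11]]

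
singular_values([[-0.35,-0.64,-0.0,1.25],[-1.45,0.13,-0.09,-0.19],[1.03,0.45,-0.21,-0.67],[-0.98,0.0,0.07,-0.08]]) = [2.16, 1.5, 0.22, 0.0]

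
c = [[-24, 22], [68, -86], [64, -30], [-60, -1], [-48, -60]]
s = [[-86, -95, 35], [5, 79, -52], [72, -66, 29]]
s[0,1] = -95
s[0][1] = -95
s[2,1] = -66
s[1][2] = -52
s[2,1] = -66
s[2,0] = 72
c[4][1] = -60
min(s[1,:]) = -52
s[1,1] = 79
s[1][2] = -52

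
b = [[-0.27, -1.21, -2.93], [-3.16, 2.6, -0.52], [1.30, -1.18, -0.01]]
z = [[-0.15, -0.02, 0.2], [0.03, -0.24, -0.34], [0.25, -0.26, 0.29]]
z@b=[[0.36, -0.11, 0.45], [0.31, -0.26, 0.04], [1.13, -1.32, -0.60]]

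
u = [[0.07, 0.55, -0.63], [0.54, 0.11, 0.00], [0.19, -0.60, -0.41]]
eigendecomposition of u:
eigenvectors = [[(0.74+0j), (0.19+0.55j), 0.19-0.55j],[0.64+0.00j, (0.14-0.39j), 0.14+0.39j],[(-0.21+0j), (0.7+0j), (0.7-0j)]]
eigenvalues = [(0.73+0j), (-0.48+0.48j), (-0.48-0.48j)]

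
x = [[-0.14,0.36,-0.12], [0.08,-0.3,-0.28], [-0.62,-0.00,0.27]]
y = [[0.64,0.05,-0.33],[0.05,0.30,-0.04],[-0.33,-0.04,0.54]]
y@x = [[0.12, 0.22, -0.18], [0.04, -0.07, -0.1], [-0.29, -0.11, 0.2]]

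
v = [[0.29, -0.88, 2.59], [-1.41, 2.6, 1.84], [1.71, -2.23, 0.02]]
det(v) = -4.960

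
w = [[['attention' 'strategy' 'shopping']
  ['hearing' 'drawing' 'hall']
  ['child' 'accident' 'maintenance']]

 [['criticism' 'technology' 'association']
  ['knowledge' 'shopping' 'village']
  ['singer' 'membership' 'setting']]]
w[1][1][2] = 'village'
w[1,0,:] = ['criticism', 'technology', 'association']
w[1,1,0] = 'knowledge'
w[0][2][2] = 'maintenance'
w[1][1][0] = 'knowledge'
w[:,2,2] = ['maintenance', 'setting']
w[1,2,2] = 'setting'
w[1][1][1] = 'shopping'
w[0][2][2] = 'maintenance'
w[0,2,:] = ['child', 'accident', 'maintenance']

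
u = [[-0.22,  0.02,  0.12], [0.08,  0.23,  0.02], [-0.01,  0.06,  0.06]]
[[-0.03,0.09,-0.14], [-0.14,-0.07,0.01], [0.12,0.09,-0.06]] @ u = [[0.02, 0.01, -0.01],[0.03, -0.02, -0.02],[-0.02, 0.02, 0.01]]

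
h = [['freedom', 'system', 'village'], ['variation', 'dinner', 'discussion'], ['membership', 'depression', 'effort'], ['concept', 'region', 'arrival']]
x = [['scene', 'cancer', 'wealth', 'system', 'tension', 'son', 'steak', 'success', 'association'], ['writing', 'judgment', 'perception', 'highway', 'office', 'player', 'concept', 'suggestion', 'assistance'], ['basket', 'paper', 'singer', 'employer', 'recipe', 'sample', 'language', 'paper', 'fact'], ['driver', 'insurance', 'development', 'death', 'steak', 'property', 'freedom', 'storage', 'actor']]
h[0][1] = 'system'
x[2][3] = 'employer'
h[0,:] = ['freedom', 'system', 'village']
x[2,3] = 'employer'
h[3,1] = 'region'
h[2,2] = 'effort'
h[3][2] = 'arrival'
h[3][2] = 'arrival'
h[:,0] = ['freedom', 'variation', 'membership', 'concept']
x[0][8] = 'association'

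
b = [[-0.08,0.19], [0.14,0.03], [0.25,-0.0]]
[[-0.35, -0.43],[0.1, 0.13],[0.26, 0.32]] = b@[[1.05,1.29], [-1.42,-1.74]]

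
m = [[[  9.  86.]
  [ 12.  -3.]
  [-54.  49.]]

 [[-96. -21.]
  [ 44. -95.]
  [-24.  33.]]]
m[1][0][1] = -21.0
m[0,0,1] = 86.0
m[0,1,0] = 12.0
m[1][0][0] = -96.0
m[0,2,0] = -54.0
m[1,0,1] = -21.0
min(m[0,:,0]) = -54.0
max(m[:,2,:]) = 49.0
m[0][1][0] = 12.0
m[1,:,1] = [-21.0, -95.0, 33.0]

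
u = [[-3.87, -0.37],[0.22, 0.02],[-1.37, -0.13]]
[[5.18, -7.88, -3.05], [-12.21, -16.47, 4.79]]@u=[[-17.6,-1.68],[37.07,3.57]]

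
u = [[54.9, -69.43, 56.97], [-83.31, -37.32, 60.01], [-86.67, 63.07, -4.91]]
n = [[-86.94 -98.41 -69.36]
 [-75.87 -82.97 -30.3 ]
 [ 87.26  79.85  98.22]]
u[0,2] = 56.97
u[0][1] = -69.43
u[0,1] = -69.43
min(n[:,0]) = -86.94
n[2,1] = 79.85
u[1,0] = -83.31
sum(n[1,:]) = -189.14000000000001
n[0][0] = -86.94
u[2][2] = -4.91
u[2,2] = -4.91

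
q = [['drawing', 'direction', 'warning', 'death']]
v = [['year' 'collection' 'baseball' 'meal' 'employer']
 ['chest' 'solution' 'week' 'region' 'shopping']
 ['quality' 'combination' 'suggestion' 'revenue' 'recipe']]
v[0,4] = 'employer'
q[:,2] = ['warning']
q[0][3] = 'death'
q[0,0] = 'drawing'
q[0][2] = 'warning'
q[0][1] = 'direction'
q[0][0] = 'drawing'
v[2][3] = 'revenue'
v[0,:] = ['year', 'collection', 'baseball', 'meal', 'employer']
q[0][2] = 'warning'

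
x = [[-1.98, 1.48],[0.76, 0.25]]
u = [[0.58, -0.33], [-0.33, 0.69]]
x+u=[[-1.40,1.15], [0.43,0.94]]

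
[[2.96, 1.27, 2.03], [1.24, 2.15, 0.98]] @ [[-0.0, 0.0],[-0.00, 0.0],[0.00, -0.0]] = [[0.0, 0.00], [0.0, 0.00]]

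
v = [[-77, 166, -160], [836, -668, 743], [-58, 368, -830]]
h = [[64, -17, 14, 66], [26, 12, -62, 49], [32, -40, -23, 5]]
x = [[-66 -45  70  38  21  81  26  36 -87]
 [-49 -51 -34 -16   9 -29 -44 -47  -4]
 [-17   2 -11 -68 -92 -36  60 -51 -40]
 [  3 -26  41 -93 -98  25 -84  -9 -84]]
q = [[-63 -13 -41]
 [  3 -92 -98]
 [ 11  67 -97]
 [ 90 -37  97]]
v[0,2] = -160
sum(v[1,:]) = 911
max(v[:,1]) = 368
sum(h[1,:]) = 25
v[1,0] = 836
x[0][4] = 21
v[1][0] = 836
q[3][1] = -37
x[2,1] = 2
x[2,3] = -68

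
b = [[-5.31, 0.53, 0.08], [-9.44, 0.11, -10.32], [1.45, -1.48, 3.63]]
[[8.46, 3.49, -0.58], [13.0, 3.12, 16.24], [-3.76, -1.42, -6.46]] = b @ [[-1.46, -0.56, 0.12], [1.33, 0.95, 0.36], [0.09, 0.22, -1.68]]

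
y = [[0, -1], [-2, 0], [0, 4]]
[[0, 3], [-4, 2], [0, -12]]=y @ [[2, -1], [0, -3]]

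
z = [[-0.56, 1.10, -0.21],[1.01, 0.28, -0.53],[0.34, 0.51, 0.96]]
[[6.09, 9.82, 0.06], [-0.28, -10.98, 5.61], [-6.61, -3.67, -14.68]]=z @ [[-4.28,-12.08,-0.73], [2.12,2.60,-2.89], [-6.5,-0.93,-13.5]]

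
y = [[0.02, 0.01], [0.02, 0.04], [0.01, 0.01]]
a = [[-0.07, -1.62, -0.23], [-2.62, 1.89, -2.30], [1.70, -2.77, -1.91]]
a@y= [[-0.04, -0.07], [-0.04, 0.03], [-0.04, -0.11]]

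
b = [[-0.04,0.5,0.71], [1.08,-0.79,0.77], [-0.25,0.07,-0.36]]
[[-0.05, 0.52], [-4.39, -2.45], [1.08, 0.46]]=b@ [[0.38, -0.94], [3.57, 1.47], [-2.57, -0.35]]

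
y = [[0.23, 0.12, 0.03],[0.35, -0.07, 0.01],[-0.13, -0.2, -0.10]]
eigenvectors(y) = [[-0.65,  -0.21,  -0.03],[-0.58,  0.52,  -0.17],[0.49,  0.83,  0.99]]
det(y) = 0.00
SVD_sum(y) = [[0.24,0.06,0.04], [0.31,0.07,0.05], [-0.18,-0.04,-0.03]] + [[-0.02, 0.06, 0.02],[0.04, -0.14, -0.05],[0.05, -0.17, -0.06]] + [[0.00, 0.01, -0.03], [-0.00, -0.0, 0.01], [0.0, 0.01, -0.02]]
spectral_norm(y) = 0.45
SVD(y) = [[-0.56, 0.25, 0.79], [-0.72, -0.62, -0.32], [0.41, -0.75, 0.53]] @ diag([0.4498999120291821, 0.2429373054814288, 0.034227689982775755]) @ [[-0.96, -0.22, -0.14],[-0.25, 0.92, 0.31],[0.06, 0.34, -0.94]]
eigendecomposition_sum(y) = [[0.27, 0.07, 0.02], [0.24, 0.06, 0.02], [-0.20, -0.05, -0.02]] + [[-0.04, 0.05, 0.01], [0.1, -0.13, -0.02], [0.16, -0.20, -0.03]] + [[0.00, -0.00, 0.00], [0.02, -0.01, 0.01], [-0.09, 0.05, -0.06]]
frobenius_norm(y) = 0.51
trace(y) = 0.06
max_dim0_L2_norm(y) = 0.44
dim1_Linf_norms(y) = [0.23, 0.35, 0.2]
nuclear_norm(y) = 0.73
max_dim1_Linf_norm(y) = 0.35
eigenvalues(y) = [0.31, -0.19, -0.06]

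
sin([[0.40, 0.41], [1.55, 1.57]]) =[[0.18, 0.19],[0.72, 0.73]]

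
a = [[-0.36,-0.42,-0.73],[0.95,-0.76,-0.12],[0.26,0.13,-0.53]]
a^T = [[-0.36, 0.95, 0.26], [-0.42, -0.76, 0.13], [-0.73, -0.12, -0.53]]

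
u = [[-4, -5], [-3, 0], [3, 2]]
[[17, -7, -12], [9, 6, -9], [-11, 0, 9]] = u@ [[-3, -2, 3], [-1, 3, 0]]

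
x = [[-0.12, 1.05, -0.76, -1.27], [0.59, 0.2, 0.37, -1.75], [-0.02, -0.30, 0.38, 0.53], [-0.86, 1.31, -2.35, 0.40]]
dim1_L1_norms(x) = [3.2, 2.91, 1.23, 4.92]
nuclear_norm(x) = 5.78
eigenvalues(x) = [(0.51+1.43j), (0.51-1.43j), (-0.24+0j), (0.09+0j)]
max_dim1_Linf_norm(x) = 2.35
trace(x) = 0.86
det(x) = -0.05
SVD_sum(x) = [[-0.34, 0.61, -0.96, 0.0], [0.11, -0.19, 0.3, -0.0], [0.13, -0.23, 0.37, -0.00], [-0.81, 1.45, -2.28, 0.01]] + [[0.31, 0.34, 0.1, -1.29], [0.42, 0.46, 0.14, -1.74], [-0.12, -0.13, -0.04, 0.52], [-0.09, -0.1, -0.03, 0.40]] + [[-0.09,0.1,0.10,0.01], [0.06,-0.07,-0.07,-0.01], [-0.05,0.06,0.05,0.01], [0.04,-0.04,-0.04,-0.01]] + [[-0.0, -0.0, -0.0, -0.00],[0.01, 0.01, 0.00, 0.0],[0.02, 0.01, 0.0, 0.01],[0.01, 0.00, 0.00, 0.00]]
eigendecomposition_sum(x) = [[(0.11-0.54j), 0.33+0.57j, (-0.5-1.29j), (-0.74+0.63j)], [0.32-0.42j, 0.05+0.63j, (0.11-1.32j), (-0.9+0.24j)], [(-0.04+0.2j), -0.12-0.21j, 0.18+0.49j, 0.28-0.24j], [(-0.37-0.33j), 0.59-0.01j, (-1.22-0.19j), 0.16+0.86j]] + [[0.11+0.54j,  (0.33-0.57j),  -0.50+1.29j,  -0.74-0.63j], [(0.32+0.42j),  0.05-0.63j,  0.11+1.32j,  -0.90-0.24j], [(-0.04-0.2j),  -0.12+0.21j,  0.18-0.49j,  0.28+0.24j], [(-0.37+0.33j),  0.59+0.01j,  -1.22+0.19j,  0.16-0.86j]] + [[-0.35+0.00j, 0.34-0.00j, (0.05+0j), (0.18+0j)], [(-0.06+0j), (0.06-0j), (0.01+0j), 0.03+0.00j], [(0.06-0j), (-0.06+0j), (-0.01-0j), (-0.03-0j)], [(-0.12+0j), 0.11-0.00j, 0.02+0.00j, 0.06+0.00j]] + [[0.02+0.00j, 0.05-0.00j, (0.18+0j), (0.02-0j)], [(0.01+0j), (0.04-0j), (0.15+0j), (0.02-0j)], [0.00+0.00j, (0.01-0j), (0.02+0j), -0j], [(0.01+0j), (0.02-0j), (0.08+0j), (0.01-0j)]]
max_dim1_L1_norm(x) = 4.92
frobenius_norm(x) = 3.94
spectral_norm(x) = 3.12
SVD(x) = [[-0.38, -0.57, -0.72, -0.10], [0.12, -0.77, 0.49, 0.39], [0.15, 0.23, -0.38, 0.88], [-0.91, 0.17, 0.31, 0.24]] @ diag([3.115299496968643, 2.406063738858631, 0.2318777399478682, 0.028267338983692186]) @ [[0.29, -0.52, 0.81, -0.00], [-0.22, -0.25, -0.07, 0.94], [0.52, -0.62, -0.58, -0.08], [0.78, 0.53, 0.07, 0.33]]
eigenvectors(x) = [[0.59+0.00j, (0.59-0j), 0.92+0.00j, 0.74+0.00j], [(0.51+0.25j), (0.51-0.25j), 0.16+0.00j, 0.59+0.00j], [-0.22-0.00j, -0.22+0.00j, -0.16+0.00j, (0.1+0j)], [0.26-0.46j, 0.26+0.46j, (0.32+0j), 0.31+0.00j]]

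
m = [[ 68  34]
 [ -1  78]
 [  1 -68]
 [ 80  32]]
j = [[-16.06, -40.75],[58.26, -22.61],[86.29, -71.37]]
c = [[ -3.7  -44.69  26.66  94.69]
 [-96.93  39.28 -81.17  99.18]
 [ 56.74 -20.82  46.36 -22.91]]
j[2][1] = -71.37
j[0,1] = -40.75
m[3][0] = 80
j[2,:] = [86.29, -71.37]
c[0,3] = 94.69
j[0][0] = -16.06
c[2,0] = 56.74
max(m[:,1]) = 78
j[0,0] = -16.06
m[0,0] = 68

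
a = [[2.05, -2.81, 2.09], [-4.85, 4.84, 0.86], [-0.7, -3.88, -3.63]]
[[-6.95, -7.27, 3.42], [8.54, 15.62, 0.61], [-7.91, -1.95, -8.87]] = a@[[0.61, -2.31, 0.75],[2.48, 0.91, 0.58],[-0.59, 0.01, 1.68]]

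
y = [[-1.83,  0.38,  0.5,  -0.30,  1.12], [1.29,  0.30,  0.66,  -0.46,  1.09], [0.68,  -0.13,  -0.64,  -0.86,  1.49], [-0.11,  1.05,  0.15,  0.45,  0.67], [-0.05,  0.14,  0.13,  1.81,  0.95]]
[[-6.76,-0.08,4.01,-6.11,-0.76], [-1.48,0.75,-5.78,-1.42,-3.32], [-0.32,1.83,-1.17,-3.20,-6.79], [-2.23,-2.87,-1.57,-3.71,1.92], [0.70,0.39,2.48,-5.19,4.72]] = y @ [[1.82, 0.15, -3.05, 1.38, -0.68], [-1.40, -3.42, -2.48, -0.87, 1.32], [-2.10, 0.58, -1.55, 0.31, 0.98], [1.37, -0.11, 1.33, -1.04, 3.35], [-1.28, 1.05, 0.49, -3.32, -1.78]]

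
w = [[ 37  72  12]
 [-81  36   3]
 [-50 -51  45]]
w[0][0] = 37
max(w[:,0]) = 37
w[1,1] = 36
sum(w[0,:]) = 121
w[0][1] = 72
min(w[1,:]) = -81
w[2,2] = 45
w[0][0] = 37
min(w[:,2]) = 3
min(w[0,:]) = 12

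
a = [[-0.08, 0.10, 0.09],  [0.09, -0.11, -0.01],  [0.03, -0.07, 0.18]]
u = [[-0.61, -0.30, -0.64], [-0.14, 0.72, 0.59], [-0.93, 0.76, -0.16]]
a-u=[[0.53, 0.40, 0.73], [0.23, -0.83, -0.60], [0.96, -0.83, 0.34]]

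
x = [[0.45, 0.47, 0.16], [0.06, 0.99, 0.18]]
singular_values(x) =[1.15, 0.37]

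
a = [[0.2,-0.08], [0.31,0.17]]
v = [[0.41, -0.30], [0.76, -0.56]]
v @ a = [[-0.01, -0.08], [-0.02, -0.16]]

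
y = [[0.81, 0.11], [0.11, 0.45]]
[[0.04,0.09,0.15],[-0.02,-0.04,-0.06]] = y@[[0.05, 0.13, 0.21], [-0.05, -0.12, -0.19]]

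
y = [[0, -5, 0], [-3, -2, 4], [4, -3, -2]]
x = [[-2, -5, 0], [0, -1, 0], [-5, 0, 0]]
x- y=[[-2, 0, 0], [3, 1, -4], [-9, 3, 2]]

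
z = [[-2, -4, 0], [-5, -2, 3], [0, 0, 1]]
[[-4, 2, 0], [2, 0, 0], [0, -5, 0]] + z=[[-6, -2, 0], [-3, -2, 3], [0, -5, 1]]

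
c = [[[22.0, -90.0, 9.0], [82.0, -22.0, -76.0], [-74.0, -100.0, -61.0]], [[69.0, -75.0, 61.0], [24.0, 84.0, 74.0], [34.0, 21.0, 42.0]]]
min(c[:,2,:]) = -100.0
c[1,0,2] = 61.0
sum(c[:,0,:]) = -4.0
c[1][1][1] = 84.0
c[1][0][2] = 61.0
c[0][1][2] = -76.0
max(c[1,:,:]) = 84.0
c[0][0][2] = 9.0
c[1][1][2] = 74.0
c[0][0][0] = 22.0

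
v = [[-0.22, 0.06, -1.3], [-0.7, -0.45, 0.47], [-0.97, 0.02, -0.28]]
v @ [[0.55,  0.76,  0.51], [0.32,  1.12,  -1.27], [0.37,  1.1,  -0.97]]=[[-0.58,-1.53,1.07],[-0.36,-0.52,-0.24],[-0.63,-1.02,-0.25]]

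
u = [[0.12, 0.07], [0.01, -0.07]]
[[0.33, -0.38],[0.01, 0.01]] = u@[[2.62, -2.88], [0.23, -0.50]]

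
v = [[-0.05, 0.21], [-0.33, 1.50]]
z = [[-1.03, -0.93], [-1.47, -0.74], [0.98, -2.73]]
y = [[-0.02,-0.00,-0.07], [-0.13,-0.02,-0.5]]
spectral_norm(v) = 1.55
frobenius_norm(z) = 3.61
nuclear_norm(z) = 5.02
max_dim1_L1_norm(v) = 1.83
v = y @ z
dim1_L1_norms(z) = [1.96, 2.21, 3.71]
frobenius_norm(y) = 0.52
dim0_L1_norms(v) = [0.38, 1.71]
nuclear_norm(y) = 0.53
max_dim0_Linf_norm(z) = 2.73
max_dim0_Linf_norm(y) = 0.5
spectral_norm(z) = 2.99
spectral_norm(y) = 0.52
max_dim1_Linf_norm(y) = 0.5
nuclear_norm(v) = 1.55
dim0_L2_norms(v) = [0.33, 1.51]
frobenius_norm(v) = 1.55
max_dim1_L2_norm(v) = 1.54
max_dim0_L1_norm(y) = 0.57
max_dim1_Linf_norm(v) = 1.5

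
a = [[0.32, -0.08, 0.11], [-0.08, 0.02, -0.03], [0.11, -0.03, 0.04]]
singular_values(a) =[0.38, 0.0, 0.0]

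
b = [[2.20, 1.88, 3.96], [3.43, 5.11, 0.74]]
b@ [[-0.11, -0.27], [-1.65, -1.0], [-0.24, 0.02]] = [[-4.29, -2.39], [-8.99, -6.02]]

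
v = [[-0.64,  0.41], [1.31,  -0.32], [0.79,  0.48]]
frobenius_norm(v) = 1.80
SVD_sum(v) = [[-0.68, 0.09], [1.33, -0.18], [0.71, -0.09]] + [[0.04, 0.32], [-0.02, -0.14], [0.08, 0.57]]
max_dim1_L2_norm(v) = 1.35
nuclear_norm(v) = 2.35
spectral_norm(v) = 1.67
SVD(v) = [[-0.41,-0.48], [0.80,0.21], [0.43,-0.85]] @ diag([1.670255268929221, 0.6789310249312343]) @ [[0.99,-0.13], [-0.13,-0.99]]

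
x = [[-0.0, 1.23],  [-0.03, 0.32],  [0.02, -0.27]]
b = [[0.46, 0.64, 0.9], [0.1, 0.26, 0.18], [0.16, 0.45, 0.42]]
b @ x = [[-0.0, 0.53],[-0.0, 0.16],[-0.01, 0.23]]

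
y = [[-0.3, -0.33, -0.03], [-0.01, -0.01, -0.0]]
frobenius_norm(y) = 0.45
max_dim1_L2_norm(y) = 0.45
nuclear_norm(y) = 0.45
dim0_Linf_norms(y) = [0.3, 0.33, 0.03]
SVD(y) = [[-1.00, -0.03],  [-0.03, 1.00]] @ diag([0.44721208614133795, 0.0011618989253041852]) @ [[0.67, 0.74, 0.07], [-0.46, 0.35, 0.81]]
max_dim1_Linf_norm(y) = 0.33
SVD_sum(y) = [[-0.30, -0.33, -0.03], [-0.01, -0.01, -0.0]] + [[0.0,-0.0,-0.00],[-0.0,0.00,0.0]]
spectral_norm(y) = 0.45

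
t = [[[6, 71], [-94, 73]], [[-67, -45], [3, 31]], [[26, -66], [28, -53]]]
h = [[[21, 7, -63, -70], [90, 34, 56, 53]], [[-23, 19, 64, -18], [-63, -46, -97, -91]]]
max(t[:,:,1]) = 73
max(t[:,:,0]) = 28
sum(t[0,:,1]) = 144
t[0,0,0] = 6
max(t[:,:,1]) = 73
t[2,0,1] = -66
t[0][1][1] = 73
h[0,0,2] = -63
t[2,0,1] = -66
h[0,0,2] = -63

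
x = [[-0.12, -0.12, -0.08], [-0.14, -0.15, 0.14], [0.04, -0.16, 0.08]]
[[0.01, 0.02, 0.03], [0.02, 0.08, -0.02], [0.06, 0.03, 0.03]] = x@[[0.20, -0.22, 0.17], [-0.29, -0.12, -0.27], [0.02, 0.23, -0.27]]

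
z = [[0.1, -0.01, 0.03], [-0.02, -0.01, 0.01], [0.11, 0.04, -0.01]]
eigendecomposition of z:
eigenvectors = [[-0.78, 0.21, -0.15], [0.07, 0.34, 0.68], [-0.62, -0.92, 0.71]]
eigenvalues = [0.12, -0.05, 0.0]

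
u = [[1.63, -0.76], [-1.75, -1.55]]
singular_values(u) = [2.52, 1.53]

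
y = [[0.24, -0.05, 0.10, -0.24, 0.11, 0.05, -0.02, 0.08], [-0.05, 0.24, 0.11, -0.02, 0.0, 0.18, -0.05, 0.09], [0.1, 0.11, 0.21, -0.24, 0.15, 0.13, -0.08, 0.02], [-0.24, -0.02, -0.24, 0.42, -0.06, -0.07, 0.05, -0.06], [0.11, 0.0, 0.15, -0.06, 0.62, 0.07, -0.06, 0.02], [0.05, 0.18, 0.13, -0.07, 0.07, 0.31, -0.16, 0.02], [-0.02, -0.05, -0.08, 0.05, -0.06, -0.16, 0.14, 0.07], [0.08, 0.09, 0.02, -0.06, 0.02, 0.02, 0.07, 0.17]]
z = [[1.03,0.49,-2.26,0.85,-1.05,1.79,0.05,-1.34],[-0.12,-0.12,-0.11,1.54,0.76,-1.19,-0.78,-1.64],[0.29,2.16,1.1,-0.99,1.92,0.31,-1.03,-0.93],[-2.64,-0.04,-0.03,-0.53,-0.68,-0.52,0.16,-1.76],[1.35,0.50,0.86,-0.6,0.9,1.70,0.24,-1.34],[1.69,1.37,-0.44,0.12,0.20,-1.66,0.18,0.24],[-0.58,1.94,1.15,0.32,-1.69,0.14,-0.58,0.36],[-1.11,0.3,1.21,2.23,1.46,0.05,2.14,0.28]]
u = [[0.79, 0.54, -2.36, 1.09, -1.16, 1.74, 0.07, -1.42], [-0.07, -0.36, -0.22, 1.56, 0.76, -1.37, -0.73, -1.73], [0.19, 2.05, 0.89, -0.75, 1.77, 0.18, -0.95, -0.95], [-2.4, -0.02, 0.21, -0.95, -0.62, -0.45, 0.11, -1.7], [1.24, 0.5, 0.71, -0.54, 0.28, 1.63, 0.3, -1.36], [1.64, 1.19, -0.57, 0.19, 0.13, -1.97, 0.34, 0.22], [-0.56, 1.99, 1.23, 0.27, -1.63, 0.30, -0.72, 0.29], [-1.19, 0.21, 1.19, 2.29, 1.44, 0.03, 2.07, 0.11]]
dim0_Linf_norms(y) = [0.24, 0.24, 0.24, 0.42, 0.62, 0.31, 0.16, 0.17]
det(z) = 3810.02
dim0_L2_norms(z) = [3.79, 3.3, 3.17, 3.13, 3.42, 3.26, 2.59, 3.24]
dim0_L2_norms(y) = [0.39, 0.34, 0.41, 0.55, 0.66, 0.43, 0.26, 0.23]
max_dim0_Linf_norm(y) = 0.62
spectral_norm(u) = 4.29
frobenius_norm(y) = 1.21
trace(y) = 2.35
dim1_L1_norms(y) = [0.89, 0.74, 1.04, 1.16, 1.09, 0.99, 0.63, 0.53]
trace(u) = -1.93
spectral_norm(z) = 4.38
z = y + u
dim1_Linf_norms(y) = [0.24, 0.24, 0.24, 0.42, 0.62, 0.31, 0.16, 0.17]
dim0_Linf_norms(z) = [2.64, 2.16, 2.26, 2.23, 1.92, 1.79, 2.14, 1.76]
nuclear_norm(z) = 24.49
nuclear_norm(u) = 24.51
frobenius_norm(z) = 9.20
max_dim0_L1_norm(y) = 1.16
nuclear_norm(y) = 2.37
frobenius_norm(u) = 9.11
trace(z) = 0.42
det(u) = 4507.24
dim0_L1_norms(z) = [8.81, 6.92, 7.16, 7.18, 8.66, 7.36, 5.16, 7.89]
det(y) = -0.00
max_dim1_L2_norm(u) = 3.81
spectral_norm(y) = 0.94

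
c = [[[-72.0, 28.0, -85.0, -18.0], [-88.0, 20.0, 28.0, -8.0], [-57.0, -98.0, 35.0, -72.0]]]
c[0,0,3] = -18.0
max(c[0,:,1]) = 28.0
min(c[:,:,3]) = -72.0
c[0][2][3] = -72.0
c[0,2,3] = -72.0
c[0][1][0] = -88.0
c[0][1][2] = 28.0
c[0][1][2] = 28.0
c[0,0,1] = 28.0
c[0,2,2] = 35.0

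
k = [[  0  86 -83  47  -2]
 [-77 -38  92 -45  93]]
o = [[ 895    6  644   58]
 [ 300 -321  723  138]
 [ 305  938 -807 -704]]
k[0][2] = -83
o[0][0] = 895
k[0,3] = 47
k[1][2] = 92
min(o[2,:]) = -807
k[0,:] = [0, 86, -83, 47, -2]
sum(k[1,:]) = 25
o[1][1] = -321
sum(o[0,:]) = 1603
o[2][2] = -807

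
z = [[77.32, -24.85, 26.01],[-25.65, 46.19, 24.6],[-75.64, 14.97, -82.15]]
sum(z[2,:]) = -142.82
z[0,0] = 77.32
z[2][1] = 14.97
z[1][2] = 24.6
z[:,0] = [77.32, -25.65, -75.64]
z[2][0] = -75.64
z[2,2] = -82.15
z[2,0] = -75.64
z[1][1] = 46.19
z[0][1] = -24.85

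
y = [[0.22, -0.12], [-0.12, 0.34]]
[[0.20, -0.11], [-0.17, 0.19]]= y @ [[0.77, -0.24], [-0.24, 0.48]]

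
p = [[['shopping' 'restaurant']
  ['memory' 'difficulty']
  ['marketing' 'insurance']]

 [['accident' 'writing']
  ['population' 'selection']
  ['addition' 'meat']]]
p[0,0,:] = ['shopping', 'restaurant']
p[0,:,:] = [['shopping', 'restaurant'], ['memory', 'difficulty'], ['marketing', 'insurance']]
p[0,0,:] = ['shopping', 'restaurant']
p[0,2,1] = 'insurance'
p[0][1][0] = 'memory'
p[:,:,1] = [['restaurant', 'difficulty', 'insurance'], ['writing', 'selection', 'meat']]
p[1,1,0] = 'population'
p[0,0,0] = 'shopping'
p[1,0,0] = 'accident'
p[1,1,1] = 'selection'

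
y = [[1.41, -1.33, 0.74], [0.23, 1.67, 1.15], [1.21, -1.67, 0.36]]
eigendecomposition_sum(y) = [[-0j, (-0+0j), -0.00+0.00j], [-0j, -0.00+0.00j, (-0+0j)], [-0.00+0.00j, -0j, -0j]] + [[0.70-0.06j,  -0.66+1.13j,  (0.37+0.55j)], [0.11-0.63j,  (0.84+0.85j),  0.58-0.20j], [(0.61+0.12j),  -0.84+0.79j,  (0.18+0.56j)]] + [[0.70+0.06j, -0.66-1.13j, 0.37-0.55j], [0.11+0.63j, 0.84-0.85j, 0.58+0.20j], [0.61-0.12j, (-0.84-0.79j), 0.18-0.56j]]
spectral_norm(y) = 3.08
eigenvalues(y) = [(0.01+0j), (1.72+1.35j), (1.72-1.35j)]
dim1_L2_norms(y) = [2.07, 2.04, 2.09]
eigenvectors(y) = [[(0.68+0j), (0.62+0j), 0.62-0.00j],[(0.35+0j), 0.15-0.55j, (0.15+0.55j)],[(-0.65+0j), 0.52+0.15j, (0.52-0.15j)]]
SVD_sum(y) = [[1.01, -1.63, 0.16], [-0.63, 1.02, -0.10], [1.09, -1.76, 0.17]] + [[0.4,0.30,0.58], [0.86,0.65,1.25], [0.13,0.1,0.18]] + [[0.0, 0.00, -0.00], [-0.0, -0.00, 0.0], [-0.0, -0.00, 0.00]]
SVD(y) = [[-0.63, -0.42, -0.66], [0.39, -0.90, 0.2], [-0.68, -0.13, 0.73]] @ diag([3.07886025521485, 1.836322455599107, 0.006274386090834353]) @ [[-0.52,0.85,-0.08], [-0.52,-0.40,-0.76], [-0.68,-0.35,0.65]]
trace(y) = 3.44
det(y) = 0.04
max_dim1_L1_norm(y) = 3.48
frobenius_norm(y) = 3.58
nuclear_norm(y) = 4.92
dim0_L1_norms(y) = [2.85, 4.67, 2.25]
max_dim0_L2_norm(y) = 2.71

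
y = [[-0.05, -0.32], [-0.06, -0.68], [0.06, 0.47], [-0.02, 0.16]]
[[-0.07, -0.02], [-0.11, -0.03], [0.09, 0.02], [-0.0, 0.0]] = y @ [[0.81, 0.09], [0.09, 0.04]]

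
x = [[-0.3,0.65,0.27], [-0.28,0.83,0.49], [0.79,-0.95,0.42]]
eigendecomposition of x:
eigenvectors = [[0.79+0.00j, 0.44-0.05j, (0.44+0.05j)], [(0.47+0j), (0.66+0j), (0.66-0j)], [(-0.39+0j), (-0.19+0.58j), -0.19-0.58j]]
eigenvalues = [(-0.05+0j), (0.5+0.45j), (0.5-0.45j)]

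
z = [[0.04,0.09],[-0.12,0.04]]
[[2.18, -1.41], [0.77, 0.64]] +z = [[2.22, -1.32], [0.65, 0.68]]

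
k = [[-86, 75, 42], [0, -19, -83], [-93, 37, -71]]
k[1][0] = 0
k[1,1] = -19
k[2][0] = -93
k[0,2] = 42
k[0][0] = -86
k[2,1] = 37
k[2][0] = -93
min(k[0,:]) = -86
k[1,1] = -19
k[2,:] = [-93, 37, -71]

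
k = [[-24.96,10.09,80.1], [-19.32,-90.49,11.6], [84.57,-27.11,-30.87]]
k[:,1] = [10.09, -90.49, -27.11]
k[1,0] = -19.32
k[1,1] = -90.49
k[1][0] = -19.32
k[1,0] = -19.32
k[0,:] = [-24.96, 10.09, 80.1]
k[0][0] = -24.96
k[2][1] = -27.11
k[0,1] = 10.09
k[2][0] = 84.57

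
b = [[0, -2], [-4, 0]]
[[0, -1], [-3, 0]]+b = [[0, -3], [-7, 0]]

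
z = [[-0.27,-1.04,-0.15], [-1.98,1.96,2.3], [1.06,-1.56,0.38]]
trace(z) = 2.07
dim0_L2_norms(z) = [2.26, 2.71, 2.34]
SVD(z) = [[0.16, -0.34, 0.93], [-0.92, -0.4, 0.01], [0.36, -0.85, -0.38]] @ diag([3.880948529043157, 1.4923620934258575, 0.801057986055533]) @ [[0.56, -0.65, -0.51], [-0.02, 0.61, -0.79], [-0.83, -0.45, -0.33]]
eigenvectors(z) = [[-0.83+0.00j,(0.25+0.13j),(0.25-0.13j)],[(-0.56+0j),(-0.33-0.59j),(-0.33+0.59j)],[0.00+0.00j,(0.68+0j),(0.68-0j)]]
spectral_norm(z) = 3.88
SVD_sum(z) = [[0.34, -0.39, -0.31], [-1.99, 2.32, 1.83], [0.79, -0.92, -0.73]] + [[0.01, -0.31, 0.40], [0.01, -0.36, 0.47], [0.02, -0.78, 1.01]] + [[-0.62, -0.33, -0.24], [-0.01, -0.00, -0.00], [0.25, 0.14, 0.1]]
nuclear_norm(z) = 6.17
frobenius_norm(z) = 4.23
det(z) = -4.64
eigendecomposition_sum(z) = [[-0.85-0.00j,-0.18+0.00j,(0.22-0j)],[(-0.57-0j),(-0.12+0j),(0.15-0j)],[0.00+0.00j,0.00-0.00j,-0.00+0.00j]] + [[0.29-0.09j, -0.43+0.13j, (-0.18+0.52j)], [-0.70-0.21j, 1.04+0.31j, (1.08-0.81j)], [0.53-0.51j, -0.78+0.76j, (0.19+1.34j)]] + [[0.29+0.09j, -0.43-0.13j, -0.18-0.52j], [-0.70+0.21j, 1.04-0.31j, (1.08+0.81j)], [0.53+0.51j, -0.78-0.76j, (0.19-1.34j)]]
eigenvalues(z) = [(-0.97+0j), (1.52+1.56j), (1.52-1.56j)]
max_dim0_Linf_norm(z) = 2.3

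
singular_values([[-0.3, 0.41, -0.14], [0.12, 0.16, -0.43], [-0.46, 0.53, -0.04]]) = [0.88, 0.47, 0.01]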